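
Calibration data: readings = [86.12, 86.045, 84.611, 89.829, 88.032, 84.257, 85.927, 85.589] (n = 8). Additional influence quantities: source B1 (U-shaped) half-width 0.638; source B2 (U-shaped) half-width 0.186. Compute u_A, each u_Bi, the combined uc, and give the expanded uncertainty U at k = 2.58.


mean = (86.12 + 86.045 + 84.611 + 89.829 + 88.032 + 84.257 + 85.927 + 85.589) / 8 = 86.30125
s = sqrt(sum((x - mean)^2)/(n-1)) = 1.8213926
u_A = s / sqrt(n) = 1.8213926 / sqrt(8) = 0.64395953
u_B1 = 0.638 / sqrt(2) = 0.45113413
u_B2 = 0.186 / sqrt(2) = 0.13152186
uc = sqrt(0.64395953^2 + 0.45113413^2 + 0.13152186^2) = 0.79718497
U = k * uc = 2.58 * 0.79718497
U = 2.0567

2.0567


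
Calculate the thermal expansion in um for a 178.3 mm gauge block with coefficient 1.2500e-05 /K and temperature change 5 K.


dL = L * alpha * dT
= 178.3 * 1.2500e-05 * 5
= 0.0111438 mm
dL_um = 0.0111438 * 1000 = 11.1438 um

11.1438


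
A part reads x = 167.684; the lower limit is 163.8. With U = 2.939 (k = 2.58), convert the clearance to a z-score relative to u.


u = U / k = 2.939 / 2.58 = 1.1391473
margin = |LSL - x| = |163.8 - 167.684| = 3.884
z = margin / u = 3.884 / 1.1391473
z = 3.4096

3.4096


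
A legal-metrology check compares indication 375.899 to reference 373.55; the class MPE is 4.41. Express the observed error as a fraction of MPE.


e = indication - reference = 375.899 - 373.55 = 2.3490
|e| = 2.3490
ratio = |e| / MPE = 2.3490 / 4.41
ratio = 0.5327

0.5327


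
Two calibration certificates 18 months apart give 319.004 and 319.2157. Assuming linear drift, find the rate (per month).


rate = (v2 - v1) / months
= (319.2157 - 319.004) / 18
= 0.2117 / 18
= 0.0118

0.0118


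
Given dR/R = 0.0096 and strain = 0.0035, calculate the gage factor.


GF = (dR/R) / epsilon
= 0.0096 / 0.0035
= 2.7429

2.7429


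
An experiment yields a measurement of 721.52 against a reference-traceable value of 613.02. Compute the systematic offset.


Systematic error = measured - true
= 721.52 - 613.02
= 108.5000

108.5000


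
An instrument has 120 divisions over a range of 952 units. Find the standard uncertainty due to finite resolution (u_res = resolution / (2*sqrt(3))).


resolution = range / divisions
resolution = 952 / 120 = 7.9333333
u_res = resolution / (2*sqrt(3))
u_res = 7.9333333 / 3.4641016
u_res = 2.2902

2.2902


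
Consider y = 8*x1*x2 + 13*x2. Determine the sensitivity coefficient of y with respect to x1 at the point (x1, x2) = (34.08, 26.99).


y = 8*x1*x2 + 13*x2
dy/dx1 = 8*x2
Evaluate at x2 = 26.99: c1 = 8 * 26.99
c1 = 215.9200

215.9200


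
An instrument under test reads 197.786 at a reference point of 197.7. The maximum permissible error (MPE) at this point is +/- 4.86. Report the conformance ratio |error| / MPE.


e = indication - reference = 197.786 - 197.7 = 0.0860
|e| = 0.0860
ratio = |e| / MPE = 0.0860 / 4.86
ratio = 0.0177

0.0177


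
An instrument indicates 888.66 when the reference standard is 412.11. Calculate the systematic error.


Systematic error = measured - true
= 888.66 - 412.11
= 476.5500

476.5500


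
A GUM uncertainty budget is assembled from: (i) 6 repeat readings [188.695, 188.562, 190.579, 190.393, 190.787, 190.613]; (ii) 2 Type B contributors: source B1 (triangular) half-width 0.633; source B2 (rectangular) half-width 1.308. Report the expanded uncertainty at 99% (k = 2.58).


mean = (188.695 + 188.562 + 190.579 + 190.393 + 190.787 + 190.613) / 6 = 189.9381667
s = sqrt(sum((x - mean)^2)/(n-1)) = 1.0230109
u_A = s / sqrt(n) = 1.0230109 / sqrt(6) = 0.41764245
u_B1 = 0.633 / sqrt(6) = 0.25842117
u_B2 = 1.308 / sqrt(3) = 0.75517415
uc = sqrt(0.41764245^2 + 0.25842117^2 + 0.75517415^2) = 0.90083001
U = k * uc = 2.58 * 0.90083001
U = 2.3241

2.3241


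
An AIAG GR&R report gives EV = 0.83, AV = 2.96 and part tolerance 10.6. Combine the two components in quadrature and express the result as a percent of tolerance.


GRR = sqrt(EV^2 + AV^2) = sqrt(0.83^2 + 2.96^2) = 3.0741666
%GRR = GRR / tol * 100 = 3.0741666 / 10.6 * 100
%GRR = 29.0016

29.0016


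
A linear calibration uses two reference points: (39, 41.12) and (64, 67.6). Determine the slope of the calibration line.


slope = (y2 - y1) / (x2 - x1)
= (67.6 - 41.12) / (64 - 39)
= 26.4800 / 25
= 1.0592

1.0592


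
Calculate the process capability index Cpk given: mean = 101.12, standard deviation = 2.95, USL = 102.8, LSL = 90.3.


Cpu = (USL - mean) / (3*sigma) = (102.8 - 101.12) / (3*2.95) = 0.1898
Cpl = (mean - LSL) / (3*sigma) = (101.12 - 90.3) / (3*2.95) = 1.2226
Cpk = min(Cpu, Cpl) = 0.1898

0.1898


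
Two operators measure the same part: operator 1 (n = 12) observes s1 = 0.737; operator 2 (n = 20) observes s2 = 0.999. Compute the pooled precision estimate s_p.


s_p = sqrt(((n1-1)*s1^2 + (n2-1)*s2^2) / (n1+n2-2))
numerator = (12-1)*0.737^2 + (20-1)*0.999^2 = 5.974859 + 18.962019 = 24.936878
denominator = 12 + 20 - 2 = 30
s_p^2 = 24.936878 / 30 = 0.83122927
s_p = sqrt(0.83122927) = 0.9117

0.9117


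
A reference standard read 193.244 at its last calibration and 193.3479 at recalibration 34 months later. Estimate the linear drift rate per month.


rate = (v2 - v1) / months
= (193.3479 - 193.244) / 34
= 0.1039 / 34
= 0.0031

0.0031


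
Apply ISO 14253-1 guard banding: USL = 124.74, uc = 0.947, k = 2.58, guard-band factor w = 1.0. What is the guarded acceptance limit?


U = k * uc = 2.58 * 0.947 = 2.44326
guard band g = w * U = 1.0 * 2.44326 = 2.44326
AL = USL - g = 124.74 - 2.44326
AL = 122.2967

122.2967


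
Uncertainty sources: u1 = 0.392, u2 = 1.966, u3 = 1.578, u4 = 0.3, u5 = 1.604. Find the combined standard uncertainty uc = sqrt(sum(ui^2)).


uc = sqrt(0.392^2 + 1.966^2 + 1.578^2 + 0.3^2 + 1.604^2)
uc = sqrt(9.17172)
uc = 3.0285

3.0285


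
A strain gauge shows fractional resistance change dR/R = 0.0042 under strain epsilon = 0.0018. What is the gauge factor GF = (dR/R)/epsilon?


GF = (dR/R) / epsilon
= 0.0042 / 0.0018
= 2.3333

2.3333


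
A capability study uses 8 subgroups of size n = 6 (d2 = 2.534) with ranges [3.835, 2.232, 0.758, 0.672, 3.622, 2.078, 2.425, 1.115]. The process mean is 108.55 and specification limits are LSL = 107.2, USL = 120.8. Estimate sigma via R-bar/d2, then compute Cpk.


R_bar = (3.835 + 2.232 + 0.758 + 0.672 + 3.622 + 2.078 + 2.425 + 1.115) / 8 = 2.092125
sigma = R_bar / d2 = 2.092125 / 2.534 = 0.82562155
Cp = (USL - LSL)/(6*sigma) = (120.8 - 107.2)/(6*0.82562155) = 2.7454
Cpu = (120.8 - 108.55)/(3*0.82562155) = 4.9458
Cpl = (108.55 - 107.2)/(3*0.82562155) = 0.5450
Cpk = min(Cpu, Cpl) = 0.5450

0.5450


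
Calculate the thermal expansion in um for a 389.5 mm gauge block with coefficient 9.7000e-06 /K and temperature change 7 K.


dL = L * alpha * dT
= 389.5 * 9.7000e-06 * 7
= 0.0264471 mm
dL_um = 0.0264471 * 1000 = 26.4471 um

26.4471


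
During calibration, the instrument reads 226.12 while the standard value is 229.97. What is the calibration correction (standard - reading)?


Correction = standard - reading
= 229.97 - 226.12
= 3.8500

3.8500


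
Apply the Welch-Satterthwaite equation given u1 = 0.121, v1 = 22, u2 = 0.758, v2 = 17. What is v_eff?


uc = sqrt(u1^2 + u2^2) = sqrt(0.121^2 + 0.758^2) = 0.7675969
v_eff = uc^4 / (u1^4/v1 + u2^4/v2)
= 0.7675969^4 / (0.121^4/22 + 0.758^4/17)
= 0.34716253 / 0.01942879
v_eff = 17.8685

17.8685


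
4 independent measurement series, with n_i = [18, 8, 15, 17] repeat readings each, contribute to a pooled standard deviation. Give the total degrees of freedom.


nu = sum_i (n_i - 1)
nu = ((18 - 1) + (8 - 1) + (15 - 1) + (17 - 1))
nu = 17 + 7 + 14 + 16
nu = 54

54


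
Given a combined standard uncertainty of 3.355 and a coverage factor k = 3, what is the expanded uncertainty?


U = k * uc
U = 3 * 3.355
U = 10.0650

10.0650


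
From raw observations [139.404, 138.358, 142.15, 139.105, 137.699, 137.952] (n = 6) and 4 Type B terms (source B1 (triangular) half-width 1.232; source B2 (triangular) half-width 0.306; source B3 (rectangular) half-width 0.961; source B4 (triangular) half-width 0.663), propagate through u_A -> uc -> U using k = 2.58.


mean = (139.404 + 138.358 + 142.15 + 139.105 + 137.699 + 137.952) / 6 = 139.1113333
s = sqrt(sum((x - mean)^2)/(n-1)) = 1.6263726
u_A = s / sqrt(n) = 1.6263726 / sqrt(6) = 0.66396383
u_B1 = 1.232 / sqrt(6) = 0.50296189
u_B2 = 0.306 / sqrt(6) = 0.12492398
u_B3 = 0.961 / sqrt(3) = 0.55483361
u_B4 = 0.663 / sqrt(6) = 0.27066862
uc = sqrt(0.66396383^2 + 0.50296189^2 + 0.12492398^2 + 0.55483361^2 + 0.27066862^2) = 1.0442828
U = k * uc = 2.58 * 1.0442828
U = 2.6942

2.6942


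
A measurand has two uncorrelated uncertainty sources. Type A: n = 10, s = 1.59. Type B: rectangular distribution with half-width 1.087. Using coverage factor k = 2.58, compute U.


u_A = s / sqrt(n) = 1.59 / sqrt(10) = 0.50280215
u_B = half_width / sqrt(3) = 1.087 / sqrt(3) = 0.62757974
uc = sqrt(u_A^2 + u_B^2) = sqrt(0.50280215^2 + 0.62757974^2) = 0.80415566
U = k * uc = 2.58 * 0.80415566
U = 2.0747

2.0747


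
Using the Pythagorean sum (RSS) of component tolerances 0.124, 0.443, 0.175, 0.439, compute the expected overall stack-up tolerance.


RSS = sqrt(0.124^2 + 0.443^2 + 0.175^2 + 0.439^2)
= sqrt(0.434971)
= 0.6595

0.6595


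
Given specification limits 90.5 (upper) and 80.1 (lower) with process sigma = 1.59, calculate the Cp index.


Cp = (USL - LSL) / (6 * sigma)
= (90.5 - 80.1) / (6 * 1.59)
= 10.4000 / 9.5400
= 1.0901

1.0901


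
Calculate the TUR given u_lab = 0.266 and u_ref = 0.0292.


TUR = u_lab / u_ref
= 0.266 / 0.0292
= 9.1096

9.1096


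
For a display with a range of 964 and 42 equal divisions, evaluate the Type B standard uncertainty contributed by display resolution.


resolution = range / divisions
resolution = 964 / 42 = 22.952381
u_res = resolution / (2*sqrt(3))
u_res = 22.952381 / 3.4641016
u_res = 6.6258

6.6258


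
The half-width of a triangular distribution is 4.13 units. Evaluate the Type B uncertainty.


u_B = half_width / sqrt(6)
u_B = 4.13 / 2.4494897
u_B = 1.6861

1.6861


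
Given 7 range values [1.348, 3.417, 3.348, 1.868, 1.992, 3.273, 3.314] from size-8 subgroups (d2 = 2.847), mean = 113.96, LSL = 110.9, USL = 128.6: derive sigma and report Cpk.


R_bar = (1.348 + 3.417 + 3.348 + 1.868 + 1.992 + 3.273 + 3.314) / 7 = 2.6514286
sigma = R_bar / d2 = 2.6514286 / 2.847 = 0.93130615
Cp = (USL - LSL)/(6*sigma) = (128.6 - 110.9)/(6*0.93130615) = 3.1676
Cpu = (128.6 - 113.96)/(3*0.93130615) = 5.2400
Cpl = (113.96 - 110.9)/(3*0.93130615) = 1.0952
Cpk = min(Cpu, Cpl) = 1.0952

1.0952


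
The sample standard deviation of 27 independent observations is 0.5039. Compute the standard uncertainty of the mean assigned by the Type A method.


u_A = s / sqrt(n)
u_A = 0.5039 / sqrt(27)
u_A = 0.5039 / 5.1961524
u_A = 0.0970

0.0970


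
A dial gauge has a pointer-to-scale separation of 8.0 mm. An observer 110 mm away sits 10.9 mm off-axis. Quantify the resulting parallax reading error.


error = h * offset / d
= 8.0 * 10.9 / 110
= 0.7927

0.7927


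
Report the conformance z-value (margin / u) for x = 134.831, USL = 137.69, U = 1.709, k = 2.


u = U / k = 1.709 / 2 = 0.8545
margin = |USL - x| = |137.69 - 134.831| = 2.859
z = margin / u = 2.859 / 0.8545
z = 3.3458

3.3458


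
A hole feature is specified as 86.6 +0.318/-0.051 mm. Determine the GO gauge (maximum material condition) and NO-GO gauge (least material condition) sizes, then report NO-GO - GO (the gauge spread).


GO = nominal - lower_tol (smallest hole = maximum material condition)
GO = 86.6 - 0.051 = 86.549
NO-GO = nominal + upper_tol (largest hole = least material condition)
NO-GO = 86.6 + 0.318 = 86.918
spread = NO-GO - GO = 86.918 - 86.549 = 0.3690

0.3690


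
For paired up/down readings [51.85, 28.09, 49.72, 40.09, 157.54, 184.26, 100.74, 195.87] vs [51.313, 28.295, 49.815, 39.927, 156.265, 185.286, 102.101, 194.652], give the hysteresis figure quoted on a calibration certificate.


|51.85 - 51.313| = 0.5370
|28.09 - 28.295| = 0.2050
|49.72 - 49.815| = 0.0950
|40.09 - 39.927| = 0.1630
|157.54 - 156.265| = 1.2750
|184.26 - 185.286| = 1.0260
|100.74 - 102.101| = 1.3610
|195.87 - 194.652| = 1.2180
hysteresis = max(diffs) = 1.3610

1.3610


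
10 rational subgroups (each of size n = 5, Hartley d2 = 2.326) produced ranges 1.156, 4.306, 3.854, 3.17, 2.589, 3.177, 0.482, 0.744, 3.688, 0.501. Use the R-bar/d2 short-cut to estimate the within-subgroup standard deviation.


R_bar = (1.156 + 4.306 + 3.854 + 3.17 + 2.589 + 3.177 + 0.482 + 0.744 + 3.688 + 0.501) / 10
R_bar = 23.667 / 10 = 2.3667
sigma_hat = R_bar / d2 = 2.3667 / 2.326 = 1.0175

1.0175


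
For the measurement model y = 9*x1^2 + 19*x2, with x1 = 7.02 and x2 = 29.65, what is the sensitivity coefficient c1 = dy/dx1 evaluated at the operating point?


y = 9*x1^2 + 19*x2
dy/dx1 = 2*9*x1
Evaluate at x1 = 7.02: c1 = 18 * 7.02
c1 = 126.3600

126.3600


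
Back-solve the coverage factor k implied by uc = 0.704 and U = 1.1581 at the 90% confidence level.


k = U / uc
k = 1.1581 / 0.704
k = 1.645

1.645


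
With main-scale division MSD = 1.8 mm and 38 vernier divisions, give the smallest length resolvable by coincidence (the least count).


LC = MSD / n_div
= 1.8 / 38
= 0.0474

0.0474


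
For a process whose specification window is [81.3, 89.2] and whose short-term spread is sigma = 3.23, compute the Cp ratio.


Cp = (USL - LSL) / (6 * sigma)
= (89.2 - 81.3) / (6 * 3.23)
= 7.9000 / 19.3800
= 0.4076

0.4076


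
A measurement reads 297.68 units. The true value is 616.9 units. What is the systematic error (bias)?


Systematic error = measured - true
= 297.68 - 616.9
= -319.2200

-319.2200


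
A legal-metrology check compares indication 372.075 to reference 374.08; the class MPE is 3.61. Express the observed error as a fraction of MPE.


e = indication - reference = 372.075 - 374.08 = -2.0050
|e| = 2.0050
ratio = |e| / MPE = 2.0050 / 3.61
ratio = 0.5554

0.5554


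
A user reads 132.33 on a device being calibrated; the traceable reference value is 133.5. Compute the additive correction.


Correction = standard - reading
= 133.5 - 132.33
= 1.1700

1.1700


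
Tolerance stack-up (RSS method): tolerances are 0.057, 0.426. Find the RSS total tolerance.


RSS = sqrt(0.057^2 + 0.426^2)
= sqrt(0.184725)
= 0.4298

0.4298


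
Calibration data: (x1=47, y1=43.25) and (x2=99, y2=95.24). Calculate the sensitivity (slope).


slope = (y2 - y1) / (x2 - x1)
= (95.24 - 43.25) / (99 - 47)
= 51.9900 / 52
= 0.9998

0.9998


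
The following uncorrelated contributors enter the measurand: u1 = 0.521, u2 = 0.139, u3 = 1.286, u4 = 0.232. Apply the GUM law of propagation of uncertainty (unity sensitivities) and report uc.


uc = sqrt(0.521^2 + 0.139^2 + 1.286^2 + 0.232^2)
uc = sqrt(1.998382)
uc = 1.4136

1.4136


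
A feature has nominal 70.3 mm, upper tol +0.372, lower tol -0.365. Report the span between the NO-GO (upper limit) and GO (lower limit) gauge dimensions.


GO = nominal - lower_tol (smallest hole = maximum material condition)
GO = 70.3 - 0.365 = 69.935
NO-GO = nominal + upper_tol (largest hole = least material condition)
NO-GO = 70.3 + 0.372 = 70.672
spread = NO-GO - GO = 70.672 - 69.935 = 0.7370

0.7370


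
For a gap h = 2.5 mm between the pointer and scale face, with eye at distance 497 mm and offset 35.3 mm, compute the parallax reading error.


error = h * offset / d
= 2.5 * 35.3 / 497
= 0.1776

0.1776


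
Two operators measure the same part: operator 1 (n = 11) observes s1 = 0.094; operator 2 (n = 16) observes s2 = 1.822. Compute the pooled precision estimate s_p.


s_p = sqrt(((n1-1)*s1^2 + (n2-1)*s2^2) / (n1+n2-2))
numerator = (11-1)*0.094^2 + (16-1)*1.822^2 = 0.08836 + 49.79526 = 49.88362
denominator = 11 + 16 - 2 = 25
s_p^2 = 49.88362 / 25 = 1.9953448
s_p = sqrt(1.9953448) = 1.4126

1.4126


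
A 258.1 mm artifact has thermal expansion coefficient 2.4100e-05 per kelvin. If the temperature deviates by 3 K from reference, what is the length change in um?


dL = L * alpha * dT
= 258.1 * 2.4100e-05 * 3
= 0.0186606 mm
dL_um = 0.0186606 * 1000 = 18.6606 um

18.6606


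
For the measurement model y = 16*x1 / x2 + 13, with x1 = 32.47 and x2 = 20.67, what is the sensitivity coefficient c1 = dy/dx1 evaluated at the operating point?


y = 16*x1 / x2 + 13
dy/dx1 = 16/x2
Evaluate at x2 = 20.67: c1 = 16 / 20.67
c1 = 0.7741

0.7741


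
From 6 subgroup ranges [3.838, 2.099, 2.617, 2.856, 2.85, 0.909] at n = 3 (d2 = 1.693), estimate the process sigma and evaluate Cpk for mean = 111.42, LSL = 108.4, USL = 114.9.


R_bar = (3.838 + 2.099 + 2.617 + 2.856 + 2.85 + 0.909) / 6 = 2.5281667
sigma = R_bar / d2 = 2.5281667 / 1.693 = 1.4933058
Cp = (USL - LSL)/(6*sigma) = (114.9 - 108.4)/(6*1.4933058) = 0.7255
Cpu = (114.9 - 111.42)/(3*1.4933058) = 0.7768
Cpl = (111.42 - 108.4)/(3*1.4933058) = 0.6741
Cpk = min(Cpu, Cpl) = 0.6741

0.6741


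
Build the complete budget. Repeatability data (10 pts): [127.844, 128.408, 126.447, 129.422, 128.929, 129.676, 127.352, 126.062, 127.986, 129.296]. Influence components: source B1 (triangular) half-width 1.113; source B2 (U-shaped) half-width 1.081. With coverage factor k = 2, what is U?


mean = (127.844 + 128.408 + 126.447 + 129.422 + 128.929 + 129.676 + 127.352 + 126.062 + 127.986 + 129.296) / 10 = 128.1422
s = sqrt(sum((x - mean)^2)/(n-1)) = 1.2449927
u_A = s / sqrt(n) = 1.2449927 / sqrt(10) = 0.39370126
u_B1 = 1.113 / sqrt(6) = 0.45438035
u_B2 = 1.081 / sqrt(2) = 0.76438243
uc = sqrt(0.39370126^2 + 0.45438035^2 + 0.76438243^2) = 0.97249303
U = k * uc = 2 * 0.97249303
U = 1.9450

1.9450


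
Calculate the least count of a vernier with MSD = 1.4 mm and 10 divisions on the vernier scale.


LC = MSD / n_div
= 1.4 / 10
= 0.1400

0.1400


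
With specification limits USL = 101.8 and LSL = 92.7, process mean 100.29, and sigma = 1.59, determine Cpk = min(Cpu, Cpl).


Cpu = (USL - mean) / (3*sigma) = (101.8 - 100.29) / (3*1.59) = 0.3166
Cpl = (mean - LSL) / (3*sigma) = (100.29 - 92.7) / (3*1.59) = 1.5912
Cpk = min(Cpu, Cpl) = 0.3166

0.3166


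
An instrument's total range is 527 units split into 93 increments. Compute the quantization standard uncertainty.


resolution = range / divisions
resolution = 527 / 93 = 5.6666667
u_res = resolution / (2*sqrt(3))
u_res = 5.6666667 / 3.4641016
u_res = 1.6358

1.6358


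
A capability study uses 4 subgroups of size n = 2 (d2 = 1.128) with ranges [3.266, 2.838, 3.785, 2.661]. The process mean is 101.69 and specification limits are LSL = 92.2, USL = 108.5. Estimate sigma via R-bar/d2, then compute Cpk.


R_bar = (3.266 + 2.838 + 3.785 + 2.661) / 4 = 3.1375
sigma = R_bar / d2 = 3.1375 / 1.128 = 2.7814716
Cp = (USL - LSL)/(6*sigma) = (108.5 - 92.2)/(6*2.7814716) = 0.9767
Cpu = (108.5 - 101.69)/(3*2.7814716) = 0.8161
Cpl = (101.69 - 92.2)/(3*2.7814716) = 1.1373
Cpk = min(Cpu, Cpl) = 0.8161

0.8161


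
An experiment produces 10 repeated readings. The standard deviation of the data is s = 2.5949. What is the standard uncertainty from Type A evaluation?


u_A = s / sqrt(n)
u_A = 2.5949 / sqrt(10)
u_A = 2.5949 / 3.1622777
u_A = 0.8206

0.8206


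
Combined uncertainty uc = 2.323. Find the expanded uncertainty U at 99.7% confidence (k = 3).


U = k * uc
U = 3 * 2.323
U = 6.9690

6.9690


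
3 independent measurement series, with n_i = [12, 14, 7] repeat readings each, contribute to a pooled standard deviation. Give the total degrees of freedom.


nu = sum_i (n_i - 1)
nu = ((12 - 1) + (14 - 1) + (7 - 1))
nu = 11 + 13 + 6
nu = 30

30


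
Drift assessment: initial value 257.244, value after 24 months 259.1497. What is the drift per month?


rate = (v2 - v1) / months
= (259.1497 - 257.244) / 24
= 1.9057 / 24
= 0.0794

0.0794


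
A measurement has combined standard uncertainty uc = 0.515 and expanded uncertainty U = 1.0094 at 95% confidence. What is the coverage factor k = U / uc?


k = U / uc
k = 1.0094 / 0.515
k = 1.96

1.96


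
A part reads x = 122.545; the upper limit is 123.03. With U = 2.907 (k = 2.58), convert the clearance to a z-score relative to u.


u = U / k = 2.907 / 2.58 = 1.1267442
margin = |USL - x| = |123.03 - 122.545| = 0.485
z = margin / u = 0.485 / 1.1267442
z = 0.4304

0.4304


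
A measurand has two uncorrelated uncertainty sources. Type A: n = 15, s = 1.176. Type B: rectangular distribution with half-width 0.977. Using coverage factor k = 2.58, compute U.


u_A = s / sqrt(n) = 1.176 / sqrt(15) = 0.30364189
u_B = half_width / sqrt(3) = 0.977 / sqrt(3) = 0.56407121
uc = sqrt(u_A^2 + u_B^2) = sqrt(0.30364189^2 + 0.56407121^2) = 0.64060497
U = k * uc = 2.58 * 0.64060497
U = 1.6528

1.6528


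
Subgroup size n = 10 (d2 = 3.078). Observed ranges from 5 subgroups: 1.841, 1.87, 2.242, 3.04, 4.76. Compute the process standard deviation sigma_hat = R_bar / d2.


R_bar = (1.841 + 1.87 + 2.242 + 3.04 + 4.76) / 5
R_bar = 13.753 / 5 = 2.7506
sigma_hat = R_bar / d2 = 2.7506 / 3.078 = 0.8936

0.8936


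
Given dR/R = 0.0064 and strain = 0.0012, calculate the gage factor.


GF = (dR/R) / epsilon
= 0.0064 / 0.0012
= 5.3333

5.3333


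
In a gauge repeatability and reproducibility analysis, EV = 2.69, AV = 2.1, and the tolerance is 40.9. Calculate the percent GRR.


GRR = sqrt(EV^2 + AV^2) = sqrt(2.69^2 + 2.1^2) = 3.4126383
%GRR = GRR / tol * 100 = 3.4126383 / 40.9 * 100
%GRR = 8.3439

8.3439


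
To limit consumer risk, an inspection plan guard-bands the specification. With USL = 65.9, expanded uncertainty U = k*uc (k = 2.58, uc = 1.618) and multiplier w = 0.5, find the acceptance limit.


U = k * uc = 2.58 * 1.618 = 4.17444
guard band g = w * U = 0.5 * 4.17444 = 2.08722
AL = USL - g = 65.9 - 2.08722
AL = 63.8128

63.8128


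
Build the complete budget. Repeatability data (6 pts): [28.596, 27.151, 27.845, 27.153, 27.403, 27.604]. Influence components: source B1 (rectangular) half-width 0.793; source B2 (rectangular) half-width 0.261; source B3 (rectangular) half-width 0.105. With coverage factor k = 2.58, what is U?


mean = (28.596 + 27.151 + 27.845 + 27.153 + 27.403 + 27.604) / 6 = 27.62533333
s = sqrt(sum((x - mean)^2)/(n-1)) = 0.54560523
u_A = s / sqrt(n) = 0.54560523 / sqrt(6) = 0.2227424
u_B1 = 0.793 / sqrt(3) = 0.45783876
u_B2 = 0.261 / sqrt(3) = 0.15068842
u_B3 = 0.105 / sqrt(3) = 0.060621778
uc = sqrt(0.2227424^2 + 0.45783876^2 + 0.15068842^2 + 0.060621778^2) = 0.53442727
U = k * uc = 2.58 * 0.53442727
U = 1.3788

1.3788


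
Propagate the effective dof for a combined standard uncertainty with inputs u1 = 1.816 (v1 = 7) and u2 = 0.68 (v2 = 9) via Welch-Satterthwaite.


uc = sqrt(u1^2 + u2^2) = sqrt(1.816^2 + 0.68^2) = 1.939138
v_eff = uc^4 / (u1^4/v1 + u2^4/v2)
= 1.939138^4 / (1.816^4/7 + 0.68^4/9)
= 14.139527 / 1.5774505
v_eff = 8.9635

8.9635


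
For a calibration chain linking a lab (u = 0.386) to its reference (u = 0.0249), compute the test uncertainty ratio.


TUR = u_lab / u_ref
= 0.386 / 0.0249
= 15.5020

15.5020


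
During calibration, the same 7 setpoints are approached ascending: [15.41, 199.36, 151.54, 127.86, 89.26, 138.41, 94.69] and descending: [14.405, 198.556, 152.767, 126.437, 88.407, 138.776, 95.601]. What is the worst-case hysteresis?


|15.41 - 14.405| = 1.0050
|199.36 - 198.556| = 0.8040
|151.54 - 152.767| = 1.2270
|127.86 - 126.437| = 1.4230
|89.26 - 88.407| = 0.8530
|138.41 - 138.776| = 0.3660
|94.69 - 95.601| = 0.9110
hysteresis = max(diffs) = 1.4230

1.4230


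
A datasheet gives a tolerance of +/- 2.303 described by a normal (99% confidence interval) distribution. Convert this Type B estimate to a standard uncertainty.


u_B = half_width / 2.576
u_B = 2.303 / 2.576
u_B = 0.8940

0.8940


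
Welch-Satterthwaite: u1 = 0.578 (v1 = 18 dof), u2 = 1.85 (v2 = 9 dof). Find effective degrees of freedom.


uc = sqrt(u1^2 + u2^2) = sqrt(0.578^2 + 1.85^2) = 1.9381909
v_eff = uc^4 / (u1^4/v1 + u2^4/v2)
= 1.9381909^4 / (0.578^4/18 + 1.85^4/9)
= 14.111923 / 1.3077014
v_eff = 10.7914

10.7914


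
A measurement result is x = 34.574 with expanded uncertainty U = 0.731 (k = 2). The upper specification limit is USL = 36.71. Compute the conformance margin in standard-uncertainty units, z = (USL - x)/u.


u = U / k = 0.731 / 2 = 0.3655
margin = |USL - x| = |36.71 - 34.574| = 2.136
z = margin / u = 2.136 / 0.3655
z = 5.8440

5.8440


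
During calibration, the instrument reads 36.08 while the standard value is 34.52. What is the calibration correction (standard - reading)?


Correction = standard - reading
= 34.52 - 36.08
= -1.5600

-1.5600


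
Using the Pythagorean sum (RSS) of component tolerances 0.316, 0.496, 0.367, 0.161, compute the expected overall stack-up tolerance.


RSS = sqrt(0.316^2 + 0.496^2 + 0.367^2 + 0.161^2)
= sqrt(0.506482)
= 0.7117

0.7117


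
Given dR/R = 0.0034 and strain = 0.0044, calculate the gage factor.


GF = (dR/R) / epsilon
= 0.0034 / 0.0044
= 0.7727

0.7727


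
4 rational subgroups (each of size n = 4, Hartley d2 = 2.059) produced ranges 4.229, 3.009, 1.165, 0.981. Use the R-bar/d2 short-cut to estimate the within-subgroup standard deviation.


R_bar = (4.229 + 3.009 + 1.165 + 0.981) / 4
R_bar = 9.384 / 4 = 2.346
sigma_hat = R_bar / d2 = 2.346 / 2.059 = 1.1394

1.1394


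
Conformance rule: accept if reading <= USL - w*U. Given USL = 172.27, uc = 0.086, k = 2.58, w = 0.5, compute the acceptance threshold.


U = k * uc = 2.58 * 0.086 = 0.22188
guard band g = w * U = 0.5 * 0.22188 = 0.11094
AL = USL - g = 172.27 - 0.11094
AL = 172.1591

172.1591


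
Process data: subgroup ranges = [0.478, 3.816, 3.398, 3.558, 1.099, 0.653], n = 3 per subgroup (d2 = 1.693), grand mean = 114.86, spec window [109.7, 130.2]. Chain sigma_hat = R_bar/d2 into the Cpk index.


R_bar = (0.478 + 3.816 + 3.398 + 3.558 + 1.099 + 0.653) / 6 = 2.167
sigma = R_bar / d2 = 2.167 / 1.693 = 1.2799764
Cp = (USL - LSL)/(6*sigma) = (130.2 - 109.7)/(6*1.2799764) = 2.6693
Cpu = (130.2 - 114.86)/(3*1.2799764) = 3.9949
Cpl = (114.86 - 109.7)/(3*1.2799764) = 1.3438
Cpk = min(Cpu, Cpl) = 1.3438

1.3438


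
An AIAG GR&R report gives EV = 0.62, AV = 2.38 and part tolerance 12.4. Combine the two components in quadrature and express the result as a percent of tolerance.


GRR = sqrt(EV^2 + AV^2) = sqrt(0.62^2 + 2.38^2) = 2.4594308
%GRR = GRR / tol * 100 = 2.4594308 / 12.4 * 100
%GRR = 19.8341

19.8341


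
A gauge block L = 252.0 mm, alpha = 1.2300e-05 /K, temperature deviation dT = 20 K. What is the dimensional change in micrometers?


dL = L * alpha * dT
= 252.0 * 1.2300e-05 * 20
= 0.0619920 mm
dL_um = 0.0619920 * 1000 = 61.9920 um

61.9920


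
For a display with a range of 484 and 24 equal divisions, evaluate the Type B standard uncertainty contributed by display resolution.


resolution = range / divisions
resolution = 484 / 24 = 20.166667
u_res = resolution / (2*sqrt(3))
u_res = 20.166667 / 3.4641016
u_res = 5.8216

5.8216


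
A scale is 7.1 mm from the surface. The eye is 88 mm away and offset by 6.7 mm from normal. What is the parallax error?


error = h * offset / d
= 7.1 * 6.7 / 88
= 0.5406

0.5406


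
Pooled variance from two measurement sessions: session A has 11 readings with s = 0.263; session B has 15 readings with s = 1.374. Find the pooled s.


s_p = sqrt(((n1-1)*s1^2 + (n2-1)*s2^2) / (n1+n2-2))
numerator = (11-1)*0.263^2 + (15-1)*1.374^2 = 0.69169 + 26.430264 = 27.121954
denominator = 11 + 15 - 2 = 24
s_p^2 = 27.121954 / 24 = 1.1300814
s_p = sqrt(1.1300814) = 1.0631

1.0631


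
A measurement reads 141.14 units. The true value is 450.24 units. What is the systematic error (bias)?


Systematic error = measured - true
= 141.14 - 450.24
= -309.1000

-309.1000


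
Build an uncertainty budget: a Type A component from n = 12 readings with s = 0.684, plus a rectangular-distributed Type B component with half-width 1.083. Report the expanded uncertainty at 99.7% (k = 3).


u_A = s / sqrt(n) = 0.684 / sqrt(12) = 0.19745379
u_B = half_width / sqrt(3) = 1.083 / sqrt(3) = 0.62527034
uc = sqrt(u_A^2 + u_B^2) = sqrt(0.19745379^2 + 0.62527034^2) = 0.65570649
U = k * uc = 3 * 0.65570649
U = 1.9671

1.9671


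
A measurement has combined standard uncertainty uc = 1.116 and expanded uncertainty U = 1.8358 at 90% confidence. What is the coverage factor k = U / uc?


k = U / uc
k = 1.8358 / 1.116
k = 1.645

1.645


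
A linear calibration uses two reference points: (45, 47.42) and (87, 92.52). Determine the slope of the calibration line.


slope = (y2 - y1) / (x2 - x1)
= (92.52 - 47.42) / (87 - 45)
= 45.1000 / 42
= 1.0738

1.0738


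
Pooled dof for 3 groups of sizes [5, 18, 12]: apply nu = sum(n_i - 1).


nu = sum_i (n_i - 1)
nu = ((5 - 1) + (18 - 1) + (12 - 1))
nu = 4 + 17 + 11
nu = 32

32


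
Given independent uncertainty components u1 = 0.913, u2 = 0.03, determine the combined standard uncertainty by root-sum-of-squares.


uc = sqrt(0.913^2 + 0.03^2)
uc = sqrt(0.834469)
uc = 0.9135

0.9135


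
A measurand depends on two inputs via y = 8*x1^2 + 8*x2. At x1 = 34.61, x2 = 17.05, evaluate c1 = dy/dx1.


y = 8*x1^2 + 8*x2
dy/dx1 = 2*8*x1
Evaluate at x1 = 34.61: c1 = 16 * 34.61
c1 = 553.7600

553.7600


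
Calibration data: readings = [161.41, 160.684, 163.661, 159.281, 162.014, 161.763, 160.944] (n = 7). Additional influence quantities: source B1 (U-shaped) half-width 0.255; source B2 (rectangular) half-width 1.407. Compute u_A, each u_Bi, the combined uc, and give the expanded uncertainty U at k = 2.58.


mean = (161.41 + 160.684 + 163.661 + 159.281 + 162.014 + 161.763 + 160.944) / 7 = 161.3938571
s = sqrt(sum((x - mean)^2)/(n-1)) = 1.3435944
u_A = s / sqrt(n) = 1.3435944 / sqrt(7) = 0.50783095
u_B1 = 0.255 / sqrt(2) = 0.18031223
u_B2 = 1.407 / sqrt(3) = 0.81233183
uc = sqrt(0.50783095^2 + 0.18031223^2 + 0.81233183^2) = 0.97482705
U = k * uc = 2.58 * 0.97482705
U = 2.5151

2.5151


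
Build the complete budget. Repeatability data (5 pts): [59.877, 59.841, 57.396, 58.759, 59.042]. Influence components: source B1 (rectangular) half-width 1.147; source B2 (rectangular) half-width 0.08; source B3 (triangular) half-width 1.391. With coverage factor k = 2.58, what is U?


mean = (59.877 + 59.841 + 57.396 + 58.759 + 59.042) / 5 = 58.983
s = sqrt(sum((x - mean)^2)/(n-1)) = 1.013364
u_A = s / sqrt(n) = 1.013364 / sqrt(5) = 0.45319016
u_B1 = 1.147 / sqrt(3) = 0.66222076
u_B2 = 0.08 / sqrt(3) = 0.046188022
u_B3 = 1.391 / sqrt(6) = 0.56787337
uc = sqrt(0.45319016^2 + 0.66222076^2 + 0.046188022^2 + 0.56787337^2) = 0.9841398
U = k * uc = 2.58 * 0.9841398
U = 2.5391

2.5391


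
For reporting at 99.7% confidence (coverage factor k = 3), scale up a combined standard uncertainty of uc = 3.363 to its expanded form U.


U = k * uc
U = 3 * 3.363
U = 10.0890

10.0890


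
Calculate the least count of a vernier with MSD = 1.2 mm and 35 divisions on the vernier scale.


LC = MSD / n_div
= 1.2 / 35
= 0.0343

0.0343


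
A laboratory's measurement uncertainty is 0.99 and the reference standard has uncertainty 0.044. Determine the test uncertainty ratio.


TUR = u_lab / u_ref
= 0.99 / 0.044
= 22.5000

22.5000


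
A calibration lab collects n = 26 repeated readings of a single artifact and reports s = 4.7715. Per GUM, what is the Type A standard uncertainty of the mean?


u_A = s / sqrt(n)
u_A = 4.7715 / sqrt(26)
u_A = 4.7715 / 5.0990195
u_A = 0.9358

0.9358


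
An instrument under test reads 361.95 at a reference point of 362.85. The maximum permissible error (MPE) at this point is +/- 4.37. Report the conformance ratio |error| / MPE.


e = indication - reference = 361.95 - 362.85 = -0.9000
|e| = 0.9000
ratio = |e| / MPE = 0.9000 / 4.37
ratio = 0.2059

0.2059


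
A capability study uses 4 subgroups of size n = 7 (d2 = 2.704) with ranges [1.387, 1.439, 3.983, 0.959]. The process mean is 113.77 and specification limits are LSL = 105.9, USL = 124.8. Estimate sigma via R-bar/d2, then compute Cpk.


R_bar = (1.387 + 1.439 + 3.983 + 0.959) / 4 = 1.942
sigma = R_bar / d2 = 1.942 / 2.704 = 0.71819527
Cp = (USL - LSL)/(6*sigma) = (124.8 - 105.9)/(6*0.71819527) = 4.3860
Cpu = (124.8 - 113.77)/(3*0.71819527) = 5.1193
Cpl = (113.77 - 105.9)/(3*0.71819527) = 3.6527
Cpk = min(Cpu, Cpl) = 3.6527

3.6527


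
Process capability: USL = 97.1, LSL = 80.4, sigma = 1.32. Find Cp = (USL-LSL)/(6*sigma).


Cp = (USL - LSL) / (6 * sigma)
= (97.1 - 80.4) / (6 * 1.32)
= 16.7000 / 7.9200
= 2.1086

2.1086


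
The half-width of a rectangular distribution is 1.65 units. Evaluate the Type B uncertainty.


u_B = half_width / sqrt(3)
u_B = 1.65 / 1.7320508
u_B = 0.9526

0.9526


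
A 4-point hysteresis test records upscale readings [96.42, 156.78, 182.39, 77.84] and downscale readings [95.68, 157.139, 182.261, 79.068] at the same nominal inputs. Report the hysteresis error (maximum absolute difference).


|96.42 - 95.68| = 0.7400
|156.78 - 157.139| = 0.3590
|182.39 - 182.261| = 0.1290
|77.84 - 79.068| = 1.2280
hysteresis = max(diffs) = 1.2280

1.2280


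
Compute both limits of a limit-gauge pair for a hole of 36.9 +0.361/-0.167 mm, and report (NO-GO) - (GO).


GO = nominal - lower_tol (smallest hole = maximum material condition)
GO = 36.9 - 0.167 = 36.733
NO-GO = nominal + upper_tol (largest hole = least material condition)
NO-GO = 36.9 + 0.361 = 37.261
spread = NO-GO - GO = 37.261 - 36.733 = 0.5280

0.5280


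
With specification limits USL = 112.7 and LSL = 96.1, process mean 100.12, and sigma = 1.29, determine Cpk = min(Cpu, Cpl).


Cpu = (USL - mean) / (3*sigma) = (112.7 - 100.12) / (3*1.29) = 3.2506
Cpl = (mean - LSL) / (3*sigma) = (100.12 - 96.1) / (3*1.29) = 1.0388
Cpk = min(Cpu, Cpl) = 1.0388

1.0388


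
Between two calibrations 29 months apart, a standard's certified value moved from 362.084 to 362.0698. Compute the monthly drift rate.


rate = (v2 - v1) / months
= (362.0698 - 362.084) / 29
= -0.0142 / 29
= -4.8966e-04

-4.8966e-04


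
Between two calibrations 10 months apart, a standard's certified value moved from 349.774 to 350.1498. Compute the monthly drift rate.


rate = (v2 - v1) / months
= (350.1498 - 349.774) / 10
= 0.3758 / 10
= 0.0376

0.0376


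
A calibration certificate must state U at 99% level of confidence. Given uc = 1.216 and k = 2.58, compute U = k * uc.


U = k * uc
U = 2.58 * 1.216
U = 3.1373

3.1373


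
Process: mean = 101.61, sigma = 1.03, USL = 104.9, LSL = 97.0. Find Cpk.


Cpu = (USL - mean) / (3*sigma) = (104.9 - 101.61) / (3*1.03) = 1.0647
Cpl = (mean - LSL) / (3*sigma) = (101.61 - 97.0) / (3*1.03) = 1.4919
Cpk = min(Cpu, Cpl) = 1.0647

1.0647


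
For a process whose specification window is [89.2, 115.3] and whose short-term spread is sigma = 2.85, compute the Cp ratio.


Cp = (USL - LSL) / (6 * sigma)
= (115.3 - 89.2) / (6 * 2.85)
= 26.1000 / 17.1000
= 1.5263

1.5263


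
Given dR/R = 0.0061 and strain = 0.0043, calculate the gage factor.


GF = (dR/R) / epsilon
= 0.0061 / 0.0043
= 1.4186

1.4186


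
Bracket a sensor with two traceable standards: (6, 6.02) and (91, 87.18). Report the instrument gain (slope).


slope = (y2 - y1) / (x2 - x1)
= (87.18 - 6.02) / (91 - 6)
= 81.1600 / 85
= 0.9548

0.9548


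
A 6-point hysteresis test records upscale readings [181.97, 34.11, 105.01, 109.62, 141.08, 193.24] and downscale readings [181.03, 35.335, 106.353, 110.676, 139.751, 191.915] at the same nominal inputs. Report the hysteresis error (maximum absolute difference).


|181.97 - 181.03| = 0.9400
|34.11 - 35.335| = 1.2250
|105.01 - 106.353| = 1.3430
|109.62 - 110.676| = 1.0560
|141.08 - 139.751| = 1.3290
|193.24 - 191.915| = 1.3250
hysteresis = max(diffs) = 1.3430

1.3430


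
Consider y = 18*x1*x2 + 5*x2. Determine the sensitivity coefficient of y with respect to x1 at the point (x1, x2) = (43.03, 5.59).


y = 18*x1*x2 + 5*x2
dy/dx1 = 18*x2
Evaluate at x2 = 5.59: c1 = 18 * 5.59
c1 = 100.6200

100.6200


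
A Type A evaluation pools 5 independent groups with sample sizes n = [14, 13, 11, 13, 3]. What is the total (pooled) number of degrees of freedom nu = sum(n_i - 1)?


nu = sum_i (n_i - 1)
nu = ((14 - 1) + (13 - 1) + (11 - 1) + (13 - 1) + (3 - 1))
nu = 13 + 12 + 10 + 12 + 2
nu = 49

49


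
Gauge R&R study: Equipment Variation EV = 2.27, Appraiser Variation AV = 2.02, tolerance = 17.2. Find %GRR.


GRR = sqrt(EV^2 + AV^2) = sqrt(2.27^2 + 2.02^2) = 3.0386346
%GRR = GRR / tol * 100 = 3.0386346 / 17.2 * 100
%GRR = 17.6665

17.6665


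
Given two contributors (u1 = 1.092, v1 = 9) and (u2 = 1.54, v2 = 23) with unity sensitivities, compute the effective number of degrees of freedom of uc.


uc = sqrt(u1^2 + u2^2) = sqrt(1.092^2 + 1.54^2) = 1.8878729
v_eff = uc^4 / (u1^4/v1 + u2^4/v2)
= 1.8878729^4 / (1.092^4/9 + 1.54^4/23)
= 12.702553 / 0.4025396
v_eff = 31.5560

31.5560


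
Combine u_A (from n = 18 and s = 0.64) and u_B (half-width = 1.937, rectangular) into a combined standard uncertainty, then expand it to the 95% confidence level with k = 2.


u_A = s / sqrt(n) = 0.64 / sqrt(18) = 0.15084945
u_B = half_width / sqrt(3) = 1.937 / sqrt(3) = 1.1183275
uc = sqrt(u_A^2 + u_B^2) = sqrt(0.15084945^2 + 1.1183275^2) = 1.1284556
U = k * uc = 2 * 1.1284556
U = 2.2569

2.2569


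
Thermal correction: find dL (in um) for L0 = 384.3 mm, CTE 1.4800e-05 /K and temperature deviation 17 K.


dL = L * alpha * dT
= 384.3 * 1.4800e-05 * 17
= 0.0966899 mm
dL_um = 0.0966899 * 1000 = 96.6899 um

96.6899


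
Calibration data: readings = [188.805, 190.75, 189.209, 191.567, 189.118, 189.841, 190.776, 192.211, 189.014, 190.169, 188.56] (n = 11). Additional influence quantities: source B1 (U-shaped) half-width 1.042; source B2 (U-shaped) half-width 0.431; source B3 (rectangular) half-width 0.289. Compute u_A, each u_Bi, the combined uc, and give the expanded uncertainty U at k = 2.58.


mean = (188.805 + 190.75 + 189.209 + 191.567 + 189.118 + 189.841 + 190.776 + 192.211 + 189.014 + 190.169 + 188.56) / 11 = 190.0018182
s = sqrt(sum((x - mean)^2)/(n-1)) = 1.2016621
u_A = s / sqrt(n) = 1.2016621 / sqrt(11) = 0.36231476
u_B1 = 1.042 / sqrt(2) = 0.73680527
u_B2 = 0.431 / sqrt(2) = 0.30476302
u_B3 = 0.289 / sqrt(3) = 0.16685423
uc = sqrt(0.36231476^2 + 0.73680527^2 + 0.30476302^2 + 0.16685423^2) = 0.89155753
U = k * uc = 2.58 * 0.89155753
U = 2.3002

2.3002


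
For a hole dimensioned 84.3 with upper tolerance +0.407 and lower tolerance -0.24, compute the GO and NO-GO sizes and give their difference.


GO = nominal - lower_tol (smallest hole = maximum material condition)
GO = 84.3 - 0.24 = 84.06
NO-GO = nominal + upper_tol (largest hole = least material condition)
NO-GO = 84.3 + 0.407 = 84.707
spread = NO-GO - GO = 84.707 - 84.06 = 0.6470

0.6470


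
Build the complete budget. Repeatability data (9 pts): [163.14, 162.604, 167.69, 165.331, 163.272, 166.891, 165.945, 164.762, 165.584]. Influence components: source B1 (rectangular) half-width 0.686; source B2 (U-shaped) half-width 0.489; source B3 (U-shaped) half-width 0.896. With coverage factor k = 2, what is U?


mean = (163.14 + 162.604 + 167.69 + 165.331 + 163.272 + 166.891 + 165.945 + 164.762 + 165.584) / 9 = 165.0243333
s = sqrt(sum((x - mean)^2)/(n-1)) = 1.7461865
u_A = s / sqrt(n) = 1.7461865 / sqrt(9) = 0.58206217
u_B1 = 0.686 / sqrt(3) = 0.39606228
u_B2 = 0.489 / sqrt(2) = 0.34577522
u_B3 = 0.896 / sqrt(2) = 0.63356768
uc = sqrt(0.58206217^2 + 0.39606228^2 + 0.34577522^2 + 0.63356768^2) = 1.0082808
U = k * uc = 2 * 1.0082808
U = 2.0166

2.0166


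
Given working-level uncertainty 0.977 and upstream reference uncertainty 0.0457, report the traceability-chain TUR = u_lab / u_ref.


TUR = u_lab / u_ref
= 0.977 / 0.0457
= 21.3786

21.3786


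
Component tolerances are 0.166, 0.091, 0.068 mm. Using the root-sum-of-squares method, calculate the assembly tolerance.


RSS = sqrt(0.166^2 + 0.091^2 + 0.068^2)
= sqrt(0.040461)
= 0.2011

0.2011
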